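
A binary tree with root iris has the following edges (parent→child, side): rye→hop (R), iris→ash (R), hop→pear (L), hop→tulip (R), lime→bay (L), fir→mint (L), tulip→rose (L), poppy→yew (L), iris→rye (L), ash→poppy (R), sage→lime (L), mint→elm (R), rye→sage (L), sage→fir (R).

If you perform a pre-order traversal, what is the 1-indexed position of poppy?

Pre-order visits the node, then its left subtree, then its right subtree.
Visit iris.
At iris: go left to rye.
  Visit rye.
  At rye: go left to sage.
    Visit sage.
    At sage: go left to lime.
      Visit lime.
      At lime: go left to bay.
        bay is a leaf — visit bay.
      At lime: no right child.
    At sage: go right to fir.
      Visit fir.
      At fir: go left to mint.
        Visit mint.
        At mint: no left child.
        At mint: go right to elm.
          elm is a leaf — visit elm.
      At fir: no right child.
  At rye: go right to hop.
    Visit hop.
    At hop: go left to pear.
      pear is a leaf — visit pear.
    At hop: go right to tulip.
      Visit tulip.
      At tulip: go left to rose.
        rose is a leaf — visit rose.
      At tulip: no right child.
At iris: go right to ash.
  Visit ash.
  At ash: no left child.
  At ash: go right to poppy.
    Visit poppy.
    At poppy: go left to yew.
      yew is a leaf — visit yew.
    At poppy: no right child.
Full pre-order sequence: iris, rye, sage, lime, bay, fir, mint, elm, hop, pear, tulip, rose, ash, poppy, yew.

14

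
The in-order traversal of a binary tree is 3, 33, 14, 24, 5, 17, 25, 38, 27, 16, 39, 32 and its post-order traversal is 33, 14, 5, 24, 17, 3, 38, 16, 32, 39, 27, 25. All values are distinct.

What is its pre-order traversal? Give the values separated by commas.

The last element of post-order is the root; it splits in-order into left and right subtrees.
Root 25: left subtree has 6 nodes {3, 33, 14, 24, 5, 17}, right has 5 {38, 27, 16, 39, 32}.
  Root 3: left subtree has 0 nodes { }, right has 5 {33, 14, 24, 5, 17}.
    Root 17: left subtree has 4 nodes {33, 14, 24, 5}, right has 0 { }.
      Root 24: left subtree has 2 nodes {33, 14}, right has 1 {5}.
        Root 14: left subtree has 1 node {33}, right has 0 { }.
  Root 27: left subtree has 1 node {38}, right has 3 {16, 39, 32}.
    Root 39: left subtree has 1 node {16}, right has 1 {32}.

25, 3, 17, 24, 14, 33, 5, 27, 38, 39, 16, 32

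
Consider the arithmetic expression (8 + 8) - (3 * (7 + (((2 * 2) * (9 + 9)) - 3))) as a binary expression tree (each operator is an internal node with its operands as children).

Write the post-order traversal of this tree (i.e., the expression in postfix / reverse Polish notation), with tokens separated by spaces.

Post-order on an expression tree gives postfix notation: for each operator, emit left operand, right operand, then the operator.

8 8 + 3 7 2 2 * 9 9 + * 3 - + * -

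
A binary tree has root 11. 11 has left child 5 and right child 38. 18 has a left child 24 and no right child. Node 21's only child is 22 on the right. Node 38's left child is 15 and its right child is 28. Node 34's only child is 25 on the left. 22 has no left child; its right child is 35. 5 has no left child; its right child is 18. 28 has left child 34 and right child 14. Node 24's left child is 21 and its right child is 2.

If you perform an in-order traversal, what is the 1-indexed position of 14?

14

In-order visits the left subtree, then the node, then the right subtree.
At 11: go left to 5.
  At 5: no left child.
  Visit 5.
  At 5: go right to 18.
    At 18: go left to 24.
      At 24: go left to 21.
        At 21: no left child.
        Visit 21.
        At 21: go right to 22.
          At 22: no left child.
          Visit 22.
          At 22: go right to 35.
            35 is a leaf — visit 35.
      Visit 24.
      At 24: go right to 2.
        2 is a leaf — visit 2.
    Visit 18.
    At 18: no right child.
Visit 11.
At 11: go right to 38.
  At 38: go left to 15.
    15 is a leaf — visit 15.
  Visit 38.
  At 38: go right to 28.
    At 28: go left to 34.
      At 34: go left to 25.
        25 is a leaf — visit 25.
      Visit 34.
      At 34: no right child.
    Visit 28.
    At 28: go right to 14.
      14 is a leaf — visit 14.
Full in-order sequence: 5, 21, 22, 35, 24, 2, 18, 11, 15, 38, 25, 34, 28, 14.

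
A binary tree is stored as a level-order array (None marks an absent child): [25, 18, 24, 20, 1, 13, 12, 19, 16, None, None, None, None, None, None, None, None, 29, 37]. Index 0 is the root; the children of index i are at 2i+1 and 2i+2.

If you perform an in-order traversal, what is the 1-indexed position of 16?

4

In-order visits the left subtree, then the node, then the right subtree.
At 25: go left to 18.
  At 18: go left to 20.
    At 20: go left to 19.
      19 is a leaf — visit 19.
    Visit 20.
    At 20: go right to 16.
      At 16: go left to 29.
        29 is a leaf — visit 29.
      Visit 16.
      At 16: go right to 37.
        37 is a leaf — visit 37.
  Visit 18.
  At 18: go right to 1.
    1 is a leaf — visit 1.
Visit 25.
At 25: go right to 24.
  At 24: go left to 13.
    13 is a leaf — visit 13.
  Visit 24.
  At 24: go right to 12.
    12 is a leaf — visit 12.
Full in-order sequence: 19, 20, 29, 16, 37, 18, 1, 25, 13, 24, 12.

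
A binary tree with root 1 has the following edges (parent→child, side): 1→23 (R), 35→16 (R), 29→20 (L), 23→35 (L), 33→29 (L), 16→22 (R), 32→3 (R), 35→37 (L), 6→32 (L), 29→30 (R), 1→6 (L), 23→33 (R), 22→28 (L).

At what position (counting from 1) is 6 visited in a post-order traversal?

3

Post-order visits the left subtree, then the right subtree, then the node.
At 1: go left to 6.
  At 6: go left to 32.
    At 32: no left child.
    At 32: go right to 3.
      3 is a leaf — visit 3.
    Visit 32.
  At 6: no right child.
  Visit 6.
At 1: go right to 23.
  At 23: go left to 35.
    At 35: go left to 37.
      37 is a leaf — visit 37.
    At 35: go right to 16.
      At 16: no left child.
      At 16: go right to 22.
        At 22: go left to 28.
          28 is a leaf — visit 28.
        At 22: no right child.
        Visit 22.
      Visit 16.
    Visit 35.
  At 23: go right to 33.
    At 33: go left to 29.
      At 29: go left to 20.
        20 is a leaf — visit 20.
      At 29: go right to 30.
        30 is a leaf — visit 30.
      Visit 29.
    At 33: no right child.
    Visit 33.
  Visit 23.
Visit 1.
Full post-order sequence: 3, 32, 6, 37, 28, 22, 16, 35, 20, 30, 29, 33, 23, 1.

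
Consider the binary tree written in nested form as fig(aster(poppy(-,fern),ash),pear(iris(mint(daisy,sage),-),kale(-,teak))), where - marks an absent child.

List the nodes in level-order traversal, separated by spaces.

fig aster pear poppy ash iris kale fern mint teak daisy sage

Level-order visits nodes level by level from the root, left to right within each level.
Level 0: fig
Level 1: aster, pear
Level 2: poppy, ash, iris, kale
Level 3: fern, mint, teak
Level 4: daisy, sage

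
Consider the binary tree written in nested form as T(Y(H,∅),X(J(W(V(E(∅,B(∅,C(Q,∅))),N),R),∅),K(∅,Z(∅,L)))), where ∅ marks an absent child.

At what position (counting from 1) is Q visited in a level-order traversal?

16

Level-order visits nodes level by level from the root, left to right within each level.
Level 0: T
Level 1: Y, X
Level 2: H, J, K
Level 3: W, Z
Level 4: V, R, L
Level 5: E, N
Level 6: B
Level 7: C
Level 8: Q
Full level-order sequence: T, Y, X, H, J, K, W, Z, V, R, L, E, N, B, C, Q.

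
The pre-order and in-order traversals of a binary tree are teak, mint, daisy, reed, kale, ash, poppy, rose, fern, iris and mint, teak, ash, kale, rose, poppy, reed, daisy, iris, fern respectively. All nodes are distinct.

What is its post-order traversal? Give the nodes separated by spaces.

mint ash rose poppy kale reed iris fern daisy teak

The first element of pre-order is the root; it splits in-order into left and right subtrees.
Root teak: left subtree has 1 node {mint}, right has 8 {ash, kale, rose, poppy, reed, daisy, iris, fern}.
  Root daisy: left subtree has 5 nodes {ash, kale, rose, poppy, reed}, right has 2 {iris, fern}.
    Root reed: left subtree has 4 nodes {ash, kale, rose, poppy}, right has 0 { }.
      Root kale: left subtree has 1 node {ash}, right has 2 {rose, poppy}.
        Root poppy: left subtree has 1 node {rose}, right has 0 { }.
    Root fern: left subtree has 1 node {iris}, right has 0 { }.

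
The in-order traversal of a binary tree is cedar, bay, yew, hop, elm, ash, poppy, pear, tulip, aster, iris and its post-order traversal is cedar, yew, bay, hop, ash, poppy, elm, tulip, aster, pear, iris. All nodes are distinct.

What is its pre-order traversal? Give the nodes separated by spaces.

The last element of post-order is the root; it splits in-order into left and right subtrees.
Root iris: left subtree has 10 nodes {cedar, bay, yew, hop, elm, ash, poppy, pear, tulip, aster}, right has 0 { }.
  Root pear: left subtree has 7 nodes {cedar, bay, yew, hop, elm, ash, poppy}, right has 2 {tulip, aster}.
    Root elm: left subtree has 4 nodes {cedar, bay, yew, hop}, right has 2 {ash, poppy}.
      Root hop: left subtree has 3 nodes {cedar, bay, yew}, right has 0 { }.
        Root bay: left subtree has 1 node {cedar}, right has 1 {yew}.
      Root poppy: left subtree has 1 node {ash}, right has 0 { }.
    Root aster: left subtree has 1 node {tulip}, right has 0 { }.

iris pear elm hop bay cedar yew poppy ash aster tulip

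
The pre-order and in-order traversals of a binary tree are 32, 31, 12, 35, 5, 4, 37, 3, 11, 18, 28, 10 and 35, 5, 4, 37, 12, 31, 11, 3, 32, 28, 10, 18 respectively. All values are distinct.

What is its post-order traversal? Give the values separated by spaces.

The first element of pre-order is the root; it splits in-order into left and right subtrees.
Root 32: left subtree has 8 nodes {35, 5, 4, 37, 12, 31, 11, 3}, right has 3 {28, 10, 18}.
  Root 31: left subtree has 5 nodes {35, 5, 4, 37, 12}, right has 2 {11, 3}.
    Root 12: left subtree has 4 nodes {35, 5, 4, 37}, right has 0 { }.
      Root 35: left subtree has 0 nodes { }, right has 3 {5, 4, 37}.
        Root 5: left subtree has 0 nodes { }, right has 2 {4, 37}.
          Root 4: left subtree has 0 nodes { }, right has 1 {37}.
    Root 3: left subtree has 1 node {11}, right has 0 { }.
  Root 18: left subtree has 2 nodes {28, 10}, right has 0 { }.
    Root 28: left subtree has 0 nodes { }, right has 1 {10}.

37 4 5 35 12 11 3 31 10 28 18 32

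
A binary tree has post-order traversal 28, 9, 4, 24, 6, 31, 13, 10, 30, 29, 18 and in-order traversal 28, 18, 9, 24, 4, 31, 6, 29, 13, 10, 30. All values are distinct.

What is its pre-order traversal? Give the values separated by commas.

18, 28, 29, 31, 24, 9, 4, 6, 30, 10, 13

The last element of post-order is the root; it splits in-order into left and right subtrees.
Root 18: left subtree has 1 node {28}, right has 9 {9, 24, 4, 31, 6, 29, 13, 10, 30}.
  Root 29: left subtree has 5 nodes {9, 24, 4, 31, 6}, right has 3 {13, 10, 30}.
    Root 31: left subtree has 3 nodes {9, 24, 4}, right has 1 {6}.
      Root 24: left subtree has 1 node {9}, right has 1 {4}.
    Root 30: left subtree has 2 nodes {13, 10}, right has 0 { }.
      Root 10: left subtree has 1 node {13}, right has 0 { }.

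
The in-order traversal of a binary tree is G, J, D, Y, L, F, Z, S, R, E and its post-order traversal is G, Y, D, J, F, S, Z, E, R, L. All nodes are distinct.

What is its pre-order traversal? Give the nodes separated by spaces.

The last element of post-order is the root; it splits in-order into left and right subtrees.
Root L: left subtree has 4 nodes {G, J, D, Y}, right has 5 {F, Z, S, R, E}.
  Root J: left subtree has 1 node {G}, right has 2 {D, Y}.
    Root D: left subtree has 0 nodes { }, right has 1 {Y}.
  Root R: left subtree has 3 nodes {F, Z, S}, right has 1 {E}.
    Root Z: left subtree has 1 node {F}, right has 1 {S}.

L J G D Y R Z F S E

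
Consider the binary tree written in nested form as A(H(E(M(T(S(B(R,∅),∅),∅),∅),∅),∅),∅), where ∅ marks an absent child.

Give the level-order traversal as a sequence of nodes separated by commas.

A, H, E, M, T, S, B, R

Level-order visits nodes level by level from the root, left to right within each level.
Level 0: A
Level 1: H
Level 2: E
Level 3: M
Level 4: T
Level 5: S
Level 6: B
Level 7: R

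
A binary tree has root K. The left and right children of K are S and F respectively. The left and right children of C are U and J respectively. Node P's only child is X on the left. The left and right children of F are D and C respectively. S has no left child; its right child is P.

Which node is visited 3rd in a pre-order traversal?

P

Pre-order visits the node, then its left subtree, then its right subtree.
Visit K.
At K: go left to S.
  Visit S.
  At S: no left child.
  At S: go right to P.
    Visit P.
    At P: go left to X.
      X is a leaf — visit X.
    At P: no right child.
At K: go right to F.
  Visit F.
  At F: go left to D.
    D is a leaf — visit D.
  At F: go right to C.
    Visit C.
    At C: go left to U.
      U is a leaf — visit U.
    At C: go right to J.
      J is a leaf — visit J.
Full pre-order sequence: K, S, P, X, F, D, C, U, J.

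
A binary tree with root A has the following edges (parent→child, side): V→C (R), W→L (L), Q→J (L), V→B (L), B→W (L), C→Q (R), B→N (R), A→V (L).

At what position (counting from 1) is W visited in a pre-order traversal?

Pre-order visits the node, then its left subtree, then its right subtree.
Visit A.
At A: go left to V.
  Visit V.
  At V: go left to B.
    Visit B.
    At B: go left to W.
      Visit W.
      At W: go left to L.
        L is a leaf — visit L.
      At W: no right child.
    At B: go right to N.
      N is a leaf — visit N.
  At V: go right to C.
    Visit C.
    At C: no left child.
    At C: go right to Q.
      Visit Q.
      At Q: go left to J.
        J is a leaf — visit J.
      At Q: no right child.
At A: no right child.
Full pre-order sequence: A, V, B, W, L, N, C, Q, J.

4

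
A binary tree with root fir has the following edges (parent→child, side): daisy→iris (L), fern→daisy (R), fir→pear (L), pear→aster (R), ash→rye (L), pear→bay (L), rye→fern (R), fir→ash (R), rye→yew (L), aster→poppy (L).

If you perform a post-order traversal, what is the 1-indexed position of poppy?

2

Post-order visits the left subtree, then the right subtree, then the node.
At fir: go left to pear.
  At pear: go left to bay.
    bay is a leaf — visit bay.
  At pear: go right to aster.
    At aster: go left to poppy.
      poppy is a leaf — visit poppy.
    At aster: no right child.
    Visit aster.
  Visit pear.
At fir: go right to ash.
  At ash: go left to rye.
    At rye: go left to yew.
      yew is a leaf — visit yew.
    At rye: go right to fern.
      At fern: no left child.
      At fern: go right to daisy.
        At daisy: go left to iris.
          iris is a leaf — visit iris.
        At daisy: no right child.
        Visit daisy.
      Visit fern.
    Visit rye.
  At ash: no right child.
  Visit ash.
Visit fir.
Full post-order sequence: bay, poppy, aster, pear, yew, iris, daisy, fern, rye, ash, fir.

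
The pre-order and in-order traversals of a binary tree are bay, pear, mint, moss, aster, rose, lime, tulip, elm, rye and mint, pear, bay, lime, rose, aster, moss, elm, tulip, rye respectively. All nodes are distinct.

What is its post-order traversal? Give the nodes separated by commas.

mint, pear, lime, rose, aster, elm, rye, tulip, moss, bay

The first element of pre-order is the root; it splits in-order into left and right subtrees.
Root bay: left subtree has 2 nodes {mint, pear}, right has 7 {lime, rose, aster, moss, elm, tulip, rye}.
  Root pear: left subtree has 1 node {mint}, right has 0 { }.
  Root moss: left subtree has 3 nodes {lime, rose, aster}, right has 3 {elm, tulip, rye}.
    Root aster: left subtree has 2 nodes {lime, rose}, right has 0 { }.
      Root rose: left subtree has 1 node {lime}, right has 0 { }.
    Root tulip: left subtree has 1 node {elm}, right has 1 {rye}.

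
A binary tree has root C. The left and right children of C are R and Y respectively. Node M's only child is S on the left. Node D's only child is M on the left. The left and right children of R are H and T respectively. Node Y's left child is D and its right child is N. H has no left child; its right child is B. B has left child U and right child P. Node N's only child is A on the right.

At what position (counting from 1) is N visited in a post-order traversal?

11

Post-order visits the left subtree, then the right subtree, then the node.
At C: go left to R.
  At R: go left to H.
    At H: no left child.
    At H: go right to B.
      At B: go left to U.
        U is a leaf — visit U.
      At B: go right to P.
        P is a leaf — visit P.
      Visit B.
    Visit H.
  At R: go right to T.
    T is a leaf — visit T.
  Visit R.
At C: go right to Y.
  At Y: go left to D.
    At D: go left to M.
      At M: go left to S.
        S is a leaf — visit S.
      At M: no right child.
      Visit M.
    At D: no right child.
    Visit D.
  At Y: go right to N.
    At N: no left child.
    At N: go right to A.
      A is a leaf — visit A.
    Visit N.
  Visit Y.
Visit C.
Full post-order sequence: U, P, B, H, T, R, S, M, D, A, N, Y, C.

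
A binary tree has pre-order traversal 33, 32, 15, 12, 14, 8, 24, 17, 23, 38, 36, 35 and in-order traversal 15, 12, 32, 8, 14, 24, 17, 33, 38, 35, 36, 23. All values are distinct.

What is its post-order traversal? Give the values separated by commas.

12, 15, 8, 17, 24, 14, 32, 35, 36, 38, 23, 33

The first element of pre-order is the root; it splits in-order into left and right subtrees.
Root 33: left subtree has 7 nodes {15, 12, 32, 8, 14, 24, 17}, right has 4 {38, 35, 36, 23}.
  Root 32: left subtree has 2 nodes {15, 12}, right has 4 {8, 14, 24, 17}.
    Root 15: left subtree has 0 nodes { }, right has 1 {12}.
    Root 14: left subtree has 1 node {8}, right has 2 {24, 17}.
      Root 24: left subtree has 0 nodes { }, right has 1 {17}.
  Root 23: left subtree has 3 nodes {38, 35, 36}, right has 0 { }.
    Root 38: left subtree has 0 nodes { }, right has 2 {35, 36}.
      Root 36: left subtree has 1 node {35}, right has 0 { }.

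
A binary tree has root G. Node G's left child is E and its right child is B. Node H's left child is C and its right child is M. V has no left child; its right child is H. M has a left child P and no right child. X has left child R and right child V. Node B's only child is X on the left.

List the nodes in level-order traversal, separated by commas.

Level-order visits nodes level by level from the root, left to right within each level.
Level 0: G
Level 1: E, B
Level 2: X
Level 3: R, V
Level 4: H
Level 5: C, M
Level 6: P

G, E, B, X, R, V, H, C, M, P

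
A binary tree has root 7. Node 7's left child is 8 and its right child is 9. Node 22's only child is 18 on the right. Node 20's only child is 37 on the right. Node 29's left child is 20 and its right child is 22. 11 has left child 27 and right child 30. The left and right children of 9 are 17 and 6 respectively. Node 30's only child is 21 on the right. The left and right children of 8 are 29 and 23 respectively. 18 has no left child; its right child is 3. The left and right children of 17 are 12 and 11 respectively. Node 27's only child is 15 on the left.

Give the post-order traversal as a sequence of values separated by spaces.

Post-order visits the left subtree, then the right subtree, then the node.
At 7: go left to 8.
  At 8: go left to 29.
    At 29: go left to 20.
      At 20: no left child.
      At 20: go right to 37.
        37 is a leaf — visit 37.
      Visit 20.
    At 29: go right to 22.
      At 22: no left child.
      At 22: go right to 18.
        At 18: no left child.
        At 18: go right to 3.
          3 is a leaf — visit 3.
        Visit 18.
      Visit 22.
    Visit 29.
  At 8: go right to 23.
    23 is a leaf — visit 23.
  Visit 8.
At 7: go right to 9.
  At 9: go left to 17.
    At 17: go left to 12.
      12 is a leaf — visit 12.
    At 17: go right to 11.
      At 11: go left to 27.
        At 27: go left to 15.
          15 is a leaf — visit 15.
        At 27: no right child.
        Visit 27.
      At 11: go right to 30.
        At 30: no left child.
        At 30: go right to 21.
          21 is a leaf — visit 21.
        Visit 30.
      Visit 11.
    Visit 17.
  At 9: go right to 6.
    6 is a leaf — visit 6.
  Visit 9.
Visit 7.

37 20 3 18 22 29 23 8 12 15 27 21 30 11 17 6 9 7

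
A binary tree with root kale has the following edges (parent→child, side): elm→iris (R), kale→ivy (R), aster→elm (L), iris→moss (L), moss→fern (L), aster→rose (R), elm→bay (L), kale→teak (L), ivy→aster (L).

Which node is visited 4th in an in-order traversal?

In-order visits the left subtree, then the node, then the right subtree.
At kale: go left to teak.
  teak is a leaf — visit teak.
Visit kale.
At kale: go right to ivy.
  At ivy: go left to aster.
    At aster: go left to elm.
      At elm: go left to bay.
        bay is a leaf — visit bay.
      Visit elm.
      At elm: go right to iris.
        At iris: go left to moss.
          At moss: go left to fern.
            fern is a leaf — visit fern.
          Visit moss.
          At moss: no right child.
        Visit iris.
        At iris: no right child.
    Visit aster.
    At aster: go right to rose.
      rose is a leaf — visit rose.
  Visit ivy.
  At ivy: no right child.
Full in-order sequence: teak, kale, bay, elm, fern, moss, iris, aster, rose, ivy.

elm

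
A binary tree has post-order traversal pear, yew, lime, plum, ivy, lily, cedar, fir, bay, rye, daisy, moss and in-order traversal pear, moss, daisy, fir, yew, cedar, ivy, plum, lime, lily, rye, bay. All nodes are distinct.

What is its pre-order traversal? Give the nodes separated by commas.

moss, pear, daisy, rye, fir, cedar, yew, lily, ivy, plum, lime, bay

The last element of post-order is the root; it splits in-order into left and right subtrees.
Root moss: left subtree has 1 node {pear}, right has 10 {daisy, fir, yew, cedar, ivy, plum, lime, lily, rye, bay}.
  Root daisy: left subtree has 0 nodes { }, right has 9 {fir, yew, cedar, ivy, plum, lime, lily, rye, bay}.
    Root rye: left subtree has 7 nodes {fir, yew, cedar, ivy, plum, lime, lily}, right has 1 {bay}.
      Root fir: left subtree has 0 nodes { }, right has 6 {yew, cedar, ivy, plum, lime, lily}.
        Root cedar: left subtree has 1 node {yew}, right has 4 {ivy, plum, lime, lily}.
          Root lily: left subtree has 3 nodes {ivy, plum, lime}, right has 0 { }.
            Root ivy: left subtree has 0 nodes { }, right has 2 {plum, lime}.
              Root plum: left subtree has 0 nodes { }, right has 1 {lime}.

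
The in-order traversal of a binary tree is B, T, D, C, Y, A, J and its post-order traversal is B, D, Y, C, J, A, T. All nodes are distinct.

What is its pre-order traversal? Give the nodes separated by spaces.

T B A C D Y J

The last element of post-order is the root; it splits in-order into left and right subtrees.
Root T: left subtree has 1 node {B}, right has 5 {D, C, Y, A, J}.
  Root A: left subtree has 3 nodes {D, C, Y}, right has 1 {J}.
    Root C: left subtree has 1 node {D}, right has 1 {Y}.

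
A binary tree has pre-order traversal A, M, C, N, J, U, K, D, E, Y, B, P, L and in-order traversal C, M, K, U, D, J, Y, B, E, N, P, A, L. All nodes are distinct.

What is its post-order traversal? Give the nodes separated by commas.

C, K, D, U, B, Y, E, J, P, N, M, L, A

The first element of pre-order is the root; it splits in-order into left and right subtrees.
Root A: left subtree has 11 nodes {C, M, K, U, D, J, Y, B, E, N, P}, right has 1 {L}.
  Root M: left subtree has 1 node {C}, right has 9 {K, U, D, J, Y, B, E, N, P}.
    Root N: left subtree has 7 nodes {K, U, D, J, Y, B, E}, right has 1 {P}.
      Root J: left subtree has 3 nodes {K, U, D}, right has 3 {Y, B, E}.
        Root U: left subtree has 1 node {K}, right has 1 {D}.
        Root E: left subtree has 2 nodes {Y, B}, right has 0 { }.
          Root Y: left subtree has 0 nodes { }, right has 1 {B}.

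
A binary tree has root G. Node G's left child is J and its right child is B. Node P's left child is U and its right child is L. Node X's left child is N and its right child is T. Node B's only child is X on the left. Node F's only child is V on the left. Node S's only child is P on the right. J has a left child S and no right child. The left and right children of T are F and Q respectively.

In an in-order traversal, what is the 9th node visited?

In-order visits the left subtree, then the node, then the right subtree.
At G: go left to J.
  At J: go left to S.
    At S: no left child.
    Visit S.
    At S: go right to P.
      At P: go left to U.
        U is a leaf — visit U.
      Visit P.
      At P: go right to L.
        L is a leaf — visit L.
  Visit J.
  At J: no right child.
Visit G.
At G: go right to B.
  At B: go left to X.
    At X: go left to N.
      N is a leaf — visit N.
    Visit X.
    At X: go right to T.
      At T: go left to F.
        At F: go left to V.
          V is a leaf — visit V.
        Visit F.
        At F: no right child.
      Visit T.
      At T: go right to Q.
        Q is a leaf — visit Q.
  Visit B.
  At B: no right child.
Full in-order sequence: S, U, P, L, J, G, N, X, V, F, T, Q, B.

V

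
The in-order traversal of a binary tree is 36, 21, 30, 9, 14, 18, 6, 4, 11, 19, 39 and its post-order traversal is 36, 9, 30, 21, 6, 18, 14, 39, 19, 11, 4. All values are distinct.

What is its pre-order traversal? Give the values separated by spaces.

The last element of post-order is the root; it splits in-order into left and right subtrees.
Root 4: left subtree has 7 nodes {36, 21, 30, 9, 14, 18, 6}, right has 3 {11, 19, 39}.
  Root 14: left subtree has 4 nodes {36, 21, 30, 9}, right has 2 {18, 6}.
    Root 21: left subtree has 1 node {36}, right has 2 {30, 9}.
      Root 30: left subtree has 0 nodes { }, right has 1 {9}.
    Root 18: left subtree has 0 nodes { }, right has 1 {6}.
  Root 11: left subtree has 0 nodes { }, right has 2 {19, 39}.
    Root 19: left subtree has 0 nodes { }, right has 1 {39}.

4 14 21 36 30 9 18 6 11 19 39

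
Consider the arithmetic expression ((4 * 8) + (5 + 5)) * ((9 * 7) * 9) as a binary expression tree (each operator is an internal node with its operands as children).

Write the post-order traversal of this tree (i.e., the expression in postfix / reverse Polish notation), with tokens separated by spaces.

Post-order on an expression tree gives postfix notation: for each operator, emit left operand, right operand, then the operator.

4 8 * 5 5 + + 9 7 * 9 * *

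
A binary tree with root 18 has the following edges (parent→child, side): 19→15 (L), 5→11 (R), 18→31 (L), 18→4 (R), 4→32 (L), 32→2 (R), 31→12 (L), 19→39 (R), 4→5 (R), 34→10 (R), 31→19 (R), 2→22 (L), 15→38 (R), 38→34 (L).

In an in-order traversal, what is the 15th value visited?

In-order visits the left subtree, then the node, then the right subtree.
At 18: go left to 31.
  At 31: go left to 12.
    12 is a leaf — visit 12.
  Visit 31.
  At 31: go right to 19.
    At 19: go left to 15.
      At 15: no left child.
      Visit 15.
      At 15: go right to 38.
        At 38: go left to 34.
          At 34: no left child.
          Visit 34.
          At 34: go right to 10.
            10 is a leaf — visit 10.
        Visit 38.
        At 38: no right child.
    Visit 19.
    At 19: go right to 39.
      39 is a leaf — visit 39.
Visit 18.
At 18: go right to 4.
  At 4: go left to 32.
    At 32: no left child.
    Visit 32.
    At 32: go right to 2.
      At 2: go left to 22.
        22 is a leaf — visit 22.
      Visit 2.
      At 2: no right child.
  Visit 4.
  At 4: go right to 5.
    At 5: no left child.
    Visit 5.
    At 5: go right to 11.
      11 is a leaf — visit 11.
Full in-order sequence: 12, 31, 15, 34, 10, 38, 19, 39, 18, 32, 22, 2, 4, 5, 11.

11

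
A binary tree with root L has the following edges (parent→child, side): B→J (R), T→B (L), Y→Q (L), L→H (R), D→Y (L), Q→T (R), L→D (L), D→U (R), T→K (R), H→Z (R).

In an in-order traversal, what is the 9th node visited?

In-order visits the left subtree, then the node, then the right subtree.
At L: go left to D.
  At D: go left to Y.
    At Y: go left to Q.
      At Q: no left child.
      Visit Q.
      At Q: go right to T.
        At T: go left to B.
          At B: no left child.
          Visit B.
          At B: go right to J.
            J is a leaf — visit J.
        Visit T.
        At T: go right to K.
          K is a leaf — visit K.
    Visit Y.
    At Y: no right child.
  Visit D.
  At D: go right to U.
    U is a leaf — visit U.
Visit L.
At L: go right to H.
  At H: no left child.
  Visit H.
  At H: go right to Z.
    Z is a leaf — visit Z.
Full in-order sequence: Q, B, J, T, K, Y, D, U, L, H, Z.

L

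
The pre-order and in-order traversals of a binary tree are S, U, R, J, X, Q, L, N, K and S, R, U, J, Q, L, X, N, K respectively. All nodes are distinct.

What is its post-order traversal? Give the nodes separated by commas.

R, L, Q, K, N, X, J, U, S

The first element of pre-order is the root; it splits in-order into left and right subtrees.
Root S: left subtree has 0 nodes { }, right has 8 {R, U, J, Q, L, X, N, K}.
  Root U: left subtree has 1 node {R}, right has 6 {J, Q, L, X, N, K}.
    Root J: left subtree has 0 nodes { }, right has 5 {Q, L, X, N, K}.
      Root X: left subtree has 2 nodes {Q, L}, right has 2 {N, K}.
        Root Q: left subtree has 0 nodes { }, right has 1 {L}.
        Root N: left subtree has 0 nodes { }, right has 1 {K}.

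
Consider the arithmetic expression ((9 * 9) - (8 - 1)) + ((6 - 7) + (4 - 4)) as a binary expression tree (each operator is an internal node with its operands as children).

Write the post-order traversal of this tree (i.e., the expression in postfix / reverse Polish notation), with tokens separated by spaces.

Post-order on an expression tree gives postfix notation: for each operator, emit left operand, right operand, then the operator.

9 9 * 8 1 - - 6 7 - 4 4 - + +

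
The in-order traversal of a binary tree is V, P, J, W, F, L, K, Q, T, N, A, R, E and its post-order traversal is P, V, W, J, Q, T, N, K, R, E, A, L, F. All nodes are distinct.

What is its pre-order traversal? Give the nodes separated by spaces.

F J V P W L A K N T Q E R

The last element of post-order is the root; it splits in-order into left and right subtrees.
Root F: left subtree has 4 nodes {V, P, J, W}, right has 8 {L, K, Q, T, N, A, R, E}.
  Root J: left subtree has 2 nodes {V, P}, right has 1 {W}.
    Root V: left subtree has 0 nodes { }, right has 1 {P}.
  Root L: left subtree has 0 nodes { }, right has 7 {K, Q, T, N, A, R, E}.
    Root A: left subtree has 4 nodes {K, Q, T, N}, right has 2 {R, E}.
      Root K: left subtree has 0 nodes { }, right has 3 {Q, T, N}.
        Root N: left subtree has 2 nodes {Q, T}, right has 0 { }.
          Root T: left subtree has 1 node {Q}, right has 0 { }.
      Root E: left subtree has 1 node {R}, right has 0 { }.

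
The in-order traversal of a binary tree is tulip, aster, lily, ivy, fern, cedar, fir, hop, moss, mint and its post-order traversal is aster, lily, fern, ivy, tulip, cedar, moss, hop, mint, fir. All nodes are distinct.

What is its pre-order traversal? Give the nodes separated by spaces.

fir cedar tulip ivy lily aster fern mint hop moss

The last element of post-order is the root; it splits in-order into left and right subtrees.
Root fir: left subtree has 6 nodes {tulip, aster, lily, ivy, fern, cedar}, right has 3 {hop, moss, mint}.
  Root cedar: left subtree has 5 nodes {tulip, aster, lily, ivy, fern}, right has 0 { }.
    Root tulip: left subtree has 0 nodes { }, right has 4 {aster, lily, ivy, fern}.
      Root ivy: left subtree has 2 nodes {aster, lily}, right has 1 {fern}.
        Root lily: left subtree has 1 node {aster}, right has 0 { }.
  Root mint: left subtree has 2 nodes {hop, moss}, right has 0 { }.
    Root hop: left subtree has 0 nodes { }, right has 1 {moss}.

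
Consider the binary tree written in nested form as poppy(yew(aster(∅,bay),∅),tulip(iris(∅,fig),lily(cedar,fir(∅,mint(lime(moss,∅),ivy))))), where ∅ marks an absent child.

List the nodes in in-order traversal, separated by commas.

In-order visits the left subtree, then the node, then the right subtree.
At poppy: go left to yew.
  At yew: go left to aster.
    At aster: no left child.
    Visit aster.
    At aster: go right to bay.
      bay is a leaf — visit bay.
  Visit yew.
  At yew: no right child.
Visit poppy.
At poppy: go right to tulip.
  At tulip: go left to iris.
    At iris: no left child.
    Visit iris.
    At iris: go right to fig.
      fig is a leaf — visit fig.
  Visit tulip.
  At tulip: go right to lily.
    At lily: go left to cedar.
      cedar is a leaf — visit cedar.
    Visit lily.
    At lily: go right to fir.
      At fir: no left child.
      Visit fir.
      At fir: go right to mint.
        At mint: go left to lime.
          At lime: go left to moss.
            moss is a leaf — visit moss.
          Visit lime.
          At lime: no right child.
        Visit mint.
        At mint: go right to ivy.
          ivy is a leaf — visit ivy.

aster, bay, yew, poppy, iris, fig, tulip, cedar, lily, fir, moss, lime, mint, ivy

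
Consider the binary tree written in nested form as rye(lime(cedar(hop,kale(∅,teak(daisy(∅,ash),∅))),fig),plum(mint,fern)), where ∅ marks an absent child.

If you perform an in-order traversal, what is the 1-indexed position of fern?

In-order visits the left subtree, then the node, then the right subtree.
At rye: go left to lime.
  At lime: go left to cedar.
    At cedar: go left to hop.
      hop is a leaf — visit hop.
    Visit cedar.
    At cedar: go right to kale.
      At kale: no left child.
      Visit kale.
      At kale: go right to teak.
        At teak: go left to daisy.
          At daisy: no left child.
          Visit daisy.
          At daisy: go right to ash.
            ash is a leaf — visit ash.
        Visit teak.
        At teak: no right child.
  Visit lime.
  At lime: go right to fig.
    fig is a leaf — visit fig.
Visit rye.
At rye: go right to plum.
  At plum: go left to mint.
    mint is a leaf — visit mint.
  Visit plum.
  At plum: go right to fern.
    fern is a leaf — visit fern.
Full in-order sequence: hop, cedar, kale, daisy, ash, teak, lime, fig, rye, mint, plum, fern.

12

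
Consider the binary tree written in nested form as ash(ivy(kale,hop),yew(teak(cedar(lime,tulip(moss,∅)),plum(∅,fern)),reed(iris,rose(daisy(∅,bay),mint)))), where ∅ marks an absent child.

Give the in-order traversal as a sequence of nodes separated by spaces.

kale ivy hop ash lime cedar moss tulip teak plum fern yew iris reed daisy bay rose mint

In-order visits the left subtree, then the node, then the right subtree.
At ash: go left to ivy.
  At ivy: go left to kale.
    kale is a leaf — visit kale.
  Visit ivy.
  At ivy: go right to hop.
    hop is a leaf — visit hop.
Visit ash.
At ash: go right to yew.
  At yew: go left to teak.
    At teak: go left to cedar.
      At cedar: go left to lime.
        lime is a leaf — visit lime.
      Visit cedar.
      At cedar: go right to tulip.
        At tulip: go left to moss.
          moss is a leaf — visit moss.
        Visit tulip.
        At tulip: no right child.
    Visit teak.
    At teak: go right to plum.
      At plum: no left child.
      Visit plum.
      At plum: go right to fern.
        fern is a leaf — visit fern.
  Visit yew.
  At yew: go right to reed.
    At reed: go left to iris.
      iris is a leaf — visit iris.
    Visit reed.
    At reed: go right to rose.
      At rose: go left to daisy.
        At daisy: no left child.
        Visit daisy.
        At daisy: go right to bay.
          bay is a leaf — visit bay.
      Visit rose.
      At rose: go right to mint.
        mint is a leaf — visit mint.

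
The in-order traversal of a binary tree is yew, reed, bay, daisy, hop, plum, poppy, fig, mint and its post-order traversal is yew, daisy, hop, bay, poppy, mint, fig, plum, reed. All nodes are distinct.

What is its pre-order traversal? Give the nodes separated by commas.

The last element of post-order is the root; it splits in-order into left and right subtrees.
Root reed: left subtree has 1 node {yew}, right has 7 {bay, daisy, hop, plum, poppy, fig, mint}.
  Root plum: left subtree has 3 nodes {bay, daisy, hop}, right has 3 {poppy, fig, mint}.
    Root bay: left subtree has 0 nodes { }, right has 2 {daisy, hop}.
      Root hop: left subtree has 1 node {daisy}, right has 0 { }.
    Root fig: left subtree has 1 node {poppy}, right has 1 {mint}.

reed, yew, plum, bay, hop, daisy, fig, poppy, mint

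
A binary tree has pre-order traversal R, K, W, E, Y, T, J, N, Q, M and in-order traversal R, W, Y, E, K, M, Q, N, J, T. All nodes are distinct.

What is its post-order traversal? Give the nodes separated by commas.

Y, E, W, M, Q, N, J, T, K, R

The first element of pre-order is the root; it splits in-order into left and right subtrees.
Root R: left subtree has 0 nodes { }, right has 9 {W, Y, E, K, M, Q, N, J, T}.
  Root K: left subtree has 3 nodes {W, Y, E}, right has 5 {M, Q, N, J, T}.
    Root W: left subtree has 0 nodes { }, right has 2 {Y, E}.
      Root E: left subtree has 1 node {Y}, right has 0 { }.
    Root T: left subtree has 4 nodes {M, Q, N, J}, right has 0 { }.
      Root J: left subtree has 3 nodes {M, Q, N}, right has 0 { }.
        Root N: left subtree has 2 nodes {M, Q}, right has 0 { }.
          Root Q: left subtree has 1 node {M}, right has 0 { }.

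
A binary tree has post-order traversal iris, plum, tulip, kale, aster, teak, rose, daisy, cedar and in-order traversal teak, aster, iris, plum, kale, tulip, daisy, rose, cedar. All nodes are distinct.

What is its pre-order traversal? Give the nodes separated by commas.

The last element of post-order is the root; it splits in-order into left and right subtrees.
Root cedar: left subtree has 8 nodes {teak, aster, iris, plum, kale, tulip, daisy, rose}, right has 0 { }.
  Root daisy: left subtree has 6 nodes {teak, aster, iris, plum, kale, tulip}, right has 1 {rose}.
    Root teak: left subtree has 0 nodes { }, right has 5 {aster, iris, plum, kale, tulip}.
      Root aster: left subtree has 0 nodes { }, right has 4 {iris, plum, kale, tulip}.
        Root kale: left subtree has 2 nodes {iris, plum}, right has 1 {tulip}.
          Root plum: left subtree has 1 node {iris}, right has 0 { }.

cedar, daisy, teak, aster, kale, plum, iris, tulip, rose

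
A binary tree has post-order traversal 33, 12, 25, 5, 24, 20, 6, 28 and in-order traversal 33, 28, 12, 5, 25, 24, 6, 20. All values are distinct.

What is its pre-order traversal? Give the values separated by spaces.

The last element of post-order is the root; it splits in-order into left and right subtrees.
Root 28: left subtree has 1 node {33}, right has 6 {12, 5, 25, 24, 6, 20}.
  Root 6: left subtree has 4 nodes {12, 5, 25, 24}, right has 1 {20}.
    Root 24: left subtree has 3 nodes {12, 5, 25}, right has 0 { }.
      Root 5: left subtree has 1 node {12}, right has 1 {25}.

28 33 6 24 5 12 25 20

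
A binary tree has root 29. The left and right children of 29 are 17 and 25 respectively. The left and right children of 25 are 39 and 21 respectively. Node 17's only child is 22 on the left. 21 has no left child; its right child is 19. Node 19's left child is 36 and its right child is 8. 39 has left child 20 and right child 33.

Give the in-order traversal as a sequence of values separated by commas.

22, 17, 29, 20, 39, 33, 25, 21, 36, 19, 8

In-order visits the left subtree, then the node, then the right subtree.
At 29: go left to 17.
  At 17: go left to 22.
    22 is a leaf — visit 22.
  Visit 17.
  At 17: no right child.
Visit 29.
At 29: go right to 25.
  At 25: go left to 39.
    At 39: go left to 20.
      20 is a leaf — visit 20.
    Visit 39.
    At 39: go right to 33.
      33 is a leaf — visit 33.
  Visit 25.
  At 25: go right to 21.
    At 21: no left child.
    Visit 21.
    At 21: go right to 19.
      At 19: go left to 36.
        36 is a leaf — visit 36.
      Visit 19.
      At 19: go right to 8.
        8 is a leaf — visit 8.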